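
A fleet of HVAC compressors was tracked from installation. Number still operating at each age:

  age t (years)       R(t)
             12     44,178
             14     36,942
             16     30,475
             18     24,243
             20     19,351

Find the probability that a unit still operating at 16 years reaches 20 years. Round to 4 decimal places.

0.6350

The conditional survival probability is R(20)/R(16) = 19,351/30,475 = 0.634979.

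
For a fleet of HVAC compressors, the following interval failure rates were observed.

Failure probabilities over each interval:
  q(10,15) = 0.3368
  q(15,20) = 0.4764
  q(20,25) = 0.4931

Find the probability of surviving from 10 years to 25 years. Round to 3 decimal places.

0.176

Survival from 10 to 25 is the product of surviving each interval: (1 − 0.3368) × (1 − 0.4764) × (1 − 0.4931).
= 0.6632 × 0.5236 × 0.5069 = 0.176022.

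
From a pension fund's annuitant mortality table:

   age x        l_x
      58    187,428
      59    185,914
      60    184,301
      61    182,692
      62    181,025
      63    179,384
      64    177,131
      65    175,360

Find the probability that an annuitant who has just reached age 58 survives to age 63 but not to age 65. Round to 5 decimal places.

This is the probability of reaching 63 but not 65, conditional on being alive at 58: (l_63 − l_65) / l_58.
= (179,384 − 175,360) / 187,428 = 4,024 / 187,428 = 0.021470.

0.02147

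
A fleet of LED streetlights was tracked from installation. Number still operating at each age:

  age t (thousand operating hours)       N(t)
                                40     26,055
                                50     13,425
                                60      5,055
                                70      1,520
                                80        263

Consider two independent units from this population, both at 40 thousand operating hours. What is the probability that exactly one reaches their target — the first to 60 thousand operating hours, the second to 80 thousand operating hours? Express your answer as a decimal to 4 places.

p₁ = N(60)/N(40) = 5,055/26,055 = 0.194013; p₂ = N(80)/N(40) = 263/26,055 = 0.010094.
P(exactly one) = p₁(1−p₂) + (1−p₁)p₂ = 0.192055 + 0.008136 = 0.200190.

0.2002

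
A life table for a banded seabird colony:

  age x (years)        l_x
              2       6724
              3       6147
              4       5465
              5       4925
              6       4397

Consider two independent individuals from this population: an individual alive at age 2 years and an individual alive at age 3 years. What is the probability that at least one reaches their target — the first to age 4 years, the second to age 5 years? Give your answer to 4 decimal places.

p₁ = l_4/l_2 = 5465/6724 = 0.812760; p₂ = l_5/l_3 = 4925/6147 = 0.801204.
P(at least one) = 1 − (1−p₁)(1−p₂) = 1 − 0.187240 × 0.198796 = 0.962777.

0.9628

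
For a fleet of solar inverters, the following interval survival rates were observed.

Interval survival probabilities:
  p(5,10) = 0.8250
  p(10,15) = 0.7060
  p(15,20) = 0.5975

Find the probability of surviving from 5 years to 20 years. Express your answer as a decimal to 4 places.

0.3480

P(survive 5→20) = 0.8250 × 0.7060 × 0.5975.
= 0.348014.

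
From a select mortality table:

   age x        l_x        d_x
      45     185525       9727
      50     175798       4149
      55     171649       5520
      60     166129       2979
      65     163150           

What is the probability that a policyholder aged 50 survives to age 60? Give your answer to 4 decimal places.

We want 10p50 = l_60/l_50.
The conditional survival probability is l_60/l_50 = 166129/175798 = 0.944999.

0.9450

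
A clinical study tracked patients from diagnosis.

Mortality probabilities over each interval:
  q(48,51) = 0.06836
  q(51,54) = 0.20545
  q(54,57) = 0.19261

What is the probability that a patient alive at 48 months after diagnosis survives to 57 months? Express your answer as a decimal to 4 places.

0.5977

The overall survival probability is (1 − 0.06836) × (1 − 0.20545) × (1 − 0.19261).
= 0.93164 × 0.79455 × 0.80739 = 0.597658.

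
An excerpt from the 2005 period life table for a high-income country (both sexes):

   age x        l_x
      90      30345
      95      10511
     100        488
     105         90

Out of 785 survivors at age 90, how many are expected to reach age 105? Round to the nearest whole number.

The relevant probability is 90/30345 = 0.002966.
Expected number = 785 × 0.002966 = 2.

2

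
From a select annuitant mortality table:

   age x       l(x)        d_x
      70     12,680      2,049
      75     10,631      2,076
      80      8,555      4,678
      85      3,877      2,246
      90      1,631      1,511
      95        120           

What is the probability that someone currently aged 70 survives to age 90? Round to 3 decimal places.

The conditional survival probability is l(90)/l(70) = 1,631/12,680 = 0.128628.

0.129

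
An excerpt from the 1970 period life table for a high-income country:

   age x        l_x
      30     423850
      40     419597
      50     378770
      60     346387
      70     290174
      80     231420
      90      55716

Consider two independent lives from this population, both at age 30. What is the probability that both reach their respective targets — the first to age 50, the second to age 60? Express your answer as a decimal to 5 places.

0.73032

p₁ = l_50/l_30 = 378770/423850 = 0.893642; p₂ = l_60/l_30 = 346387/423850 = 0.817240.
P(both) = p₁ × p₂ = 0.893642 × 0.817240 = 0.730320.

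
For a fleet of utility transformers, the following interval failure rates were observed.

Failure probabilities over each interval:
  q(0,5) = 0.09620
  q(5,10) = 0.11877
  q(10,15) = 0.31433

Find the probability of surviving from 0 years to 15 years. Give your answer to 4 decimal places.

0.5461

The overall survival probability is (1 − 0.09620) × (1 − 0.11877) × (1 − 0.31433).
= 0.90380 × 0.88123 × 0.68567 = 0.546106.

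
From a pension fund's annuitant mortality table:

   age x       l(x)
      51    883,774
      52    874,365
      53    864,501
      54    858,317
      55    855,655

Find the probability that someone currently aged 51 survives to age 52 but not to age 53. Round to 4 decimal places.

0.0112

This is the probability of reaching 52 but not 53, conditional on being alive at 51: (l(52) − l(53)) / l(51).
= (874,365 − 864,501) / 883,774 = 9,864 / 883,774 = 0.011161.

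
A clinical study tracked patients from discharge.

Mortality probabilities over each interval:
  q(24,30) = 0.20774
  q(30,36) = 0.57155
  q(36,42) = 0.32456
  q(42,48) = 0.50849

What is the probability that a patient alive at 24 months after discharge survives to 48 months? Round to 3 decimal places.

0.113

The overall survival probability is (1 − 0.20774) × (1 − 0.57155) × (1 − 0.32456) × (1 − 0.50849).
= 0.79226 × 0.42845 × 0.67544 × 0.49151 = 0.112690.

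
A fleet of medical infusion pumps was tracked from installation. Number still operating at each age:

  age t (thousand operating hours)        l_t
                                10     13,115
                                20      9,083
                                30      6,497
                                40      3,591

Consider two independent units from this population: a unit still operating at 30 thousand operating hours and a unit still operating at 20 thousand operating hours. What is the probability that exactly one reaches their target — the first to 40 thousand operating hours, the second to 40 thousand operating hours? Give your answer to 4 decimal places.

0.5110

p₁ = l_40/l_30 = 3,591/6,497 = 0.552717; p₂ = l_40/l_20 = 3,591/9,083 = 0.395354.
P(exactly one) = p₁(1−p₂) + (1−p₁)p₂ = 0.334198 + 0.176835 = 0.511033.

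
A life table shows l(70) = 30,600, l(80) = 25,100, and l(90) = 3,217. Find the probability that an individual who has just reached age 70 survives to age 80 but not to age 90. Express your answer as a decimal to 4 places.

0.7151

This is the probability of reaching 80 but not 90, conditional on being alive at 70: (l(80) − l(90)) / l(70).
= (25,100 − 3,217) / 30,600 = 21,883 / 30,600 = 0.715131.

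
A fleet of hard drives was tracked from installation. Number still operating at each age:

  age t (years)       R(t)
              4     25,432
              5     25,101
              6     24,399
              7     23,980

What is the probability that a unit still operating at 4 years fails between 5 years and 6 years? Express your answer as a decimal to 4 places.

0.0276

This is the probability of reaching 5 but not 6, conditional on being operational at 4: (R(5) − R(6)) / R(4).
= (25,101 − 24,399) / 25,432 = 702 / 25,432 = 0.027603.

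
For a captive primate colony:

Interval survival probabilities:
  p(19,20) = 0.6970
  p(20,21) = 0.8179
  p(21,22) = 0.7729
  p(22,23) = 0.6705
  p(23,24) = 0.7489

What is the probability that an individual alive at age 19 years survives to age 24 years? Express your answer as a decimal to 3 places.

0.221

Survival from 19 to 24 is the product of surviving each interval: 0.6970 × 0.8179 × 0.7729 × 0.6705 × 0.7489.
= 0.221248.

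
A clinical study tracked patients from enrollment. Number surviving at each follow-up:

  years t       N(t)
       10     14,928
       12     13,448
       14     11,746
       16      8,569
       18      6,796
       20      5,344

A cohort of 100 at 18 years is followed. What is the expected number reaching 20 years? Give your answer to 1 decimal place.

The relevant probability is 5,344/6,796 = 0.786345.
Expected number = 100 × 0.786345 = 78.6.

78.6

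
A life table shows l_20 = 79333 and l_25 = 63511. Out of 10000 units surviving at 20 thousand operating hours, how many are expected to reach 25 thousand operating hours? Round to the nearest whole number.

The relevant probability is 63511/79333 = 0.800562.
Expected number = 10000 × 0.800562 = 8006.

8006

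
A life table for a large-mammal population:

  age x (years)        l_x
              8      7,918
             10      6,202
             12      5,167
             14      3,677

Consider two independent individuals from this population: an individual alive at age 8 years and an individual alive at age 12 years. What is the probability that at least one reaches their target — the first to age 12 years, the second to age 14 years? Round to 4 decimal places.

p₁ = l_12/l_8 = 5,167/7,918 = 0.652564; p₂ = l_14/l_12 = 3,677/5,167 = 0.711632.
P(at least one) = 1 − (1−p₁)(1−p₂) = 1 − 0.347436 × 0.288368 = 0.899811.

0.8998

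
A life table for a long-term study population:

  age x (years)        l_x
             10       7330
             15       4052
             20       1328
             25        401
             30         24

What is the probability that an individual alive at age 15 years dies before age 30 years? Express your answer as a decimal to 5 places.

0.99408

P(die before 30 | alive at 15) = 1 − l_30/l_15 = 1 − 24/4052 = (4028)/4052 = 0.994077.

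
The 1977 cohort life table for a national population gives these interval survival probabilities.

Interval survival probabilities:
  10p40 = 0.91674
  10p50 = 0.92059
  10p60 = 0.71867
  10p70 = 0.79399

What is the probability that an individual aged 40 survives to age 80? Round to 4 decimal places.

The overall survival probability is 0.91674 × 0.92059 × 0.71867 × 0.79399.
= 0.481567.

0.4816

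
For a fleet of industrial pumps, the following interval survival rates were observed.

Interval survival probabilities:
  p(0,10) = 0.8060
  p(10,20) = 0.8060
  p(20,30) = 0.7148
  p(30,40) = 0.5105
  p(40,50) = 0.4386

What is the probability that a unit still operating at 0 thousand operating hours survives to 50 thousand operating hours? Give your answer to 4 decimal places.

Chaining the interval survival probabilities: 0.8060 × 0.8060 × 0.7148 × 0.5105 × 0.4386.
= 0.103973.

0.1040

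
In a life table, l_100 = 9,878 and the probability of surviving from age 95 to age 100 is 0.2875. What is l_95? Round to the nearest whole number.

l_95 = l_100 / p = 9,878 / 0.2875 = 34358.

34358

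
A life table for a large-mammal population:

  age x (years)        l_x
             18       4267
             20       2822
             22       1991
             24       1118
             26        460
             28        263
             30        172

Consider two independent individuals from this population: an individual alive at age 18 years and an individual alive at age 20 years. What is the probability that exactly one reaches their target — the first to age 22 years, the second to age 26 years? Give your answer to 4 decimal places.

0.4775

p₁ = l_22/l_18 = 1991/4267 = 0.466604; p₂ = l_26/l_20 = 460/2822 = 0.163005.
P(exactly one) = p₁(1−p₂) + (1−p₁)p₂ = 0.390545 + 0.086946 = 0.477491.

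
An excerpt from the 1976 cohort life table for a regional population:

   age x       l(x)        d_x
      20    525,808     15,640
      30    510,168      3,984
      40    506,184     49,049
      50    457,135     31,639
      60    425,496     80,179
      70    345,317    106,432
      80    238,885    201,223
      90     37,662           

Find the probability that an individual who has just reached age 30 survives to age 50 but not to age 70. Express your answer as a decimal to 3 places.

This is the probability of reaching 50 but not 70, conditional on being alive at 30: (l(50) − l(70)) / l(30).
= (457,135 − 345,317) / 510,168 = 111,818 / 510,168 = 0.219179.

0.219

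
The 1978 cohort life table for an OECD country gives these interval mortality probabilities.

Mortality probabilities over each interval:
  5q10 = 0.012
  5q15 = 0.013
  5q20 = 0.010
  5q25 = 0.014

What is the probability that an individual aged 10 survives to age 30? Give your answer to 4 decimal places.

0.9519

The overall survival probability is (1 − 0.012) × (1 − 0.013) × (1 − 0.010) × (1 − 0.014).
= 0.988 × 0.987 × 0.990 × 0.986 = 0.951889.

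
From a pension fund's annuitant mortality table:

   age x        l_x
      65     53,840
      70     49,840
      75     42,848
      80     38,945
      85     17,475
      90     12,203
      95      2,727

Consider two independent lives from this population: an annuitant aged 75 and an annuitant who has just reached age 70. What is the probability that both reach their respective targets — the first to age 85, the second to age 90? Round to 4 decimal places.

0.0999

p₁ = l_85/l_75 = 17,475/42,848 = 0.407837; p₂ = l_90/l_70 = 12,203/49,840 = 0.244843.
P(both) = p₁ × p₂ = 0.407837 × 0.244843 = 0.099856.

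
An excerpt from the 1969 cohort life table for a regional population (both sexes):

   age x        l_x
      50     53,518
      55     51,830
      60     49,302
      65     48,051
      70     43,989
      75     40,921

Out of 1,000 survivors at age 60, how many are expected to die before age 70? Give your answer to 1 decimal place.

107.8

The relevant probability is 1 − 43,989/49,302 = 0.107764.
Expected number = 1,000 × 0.107764 = 107.8.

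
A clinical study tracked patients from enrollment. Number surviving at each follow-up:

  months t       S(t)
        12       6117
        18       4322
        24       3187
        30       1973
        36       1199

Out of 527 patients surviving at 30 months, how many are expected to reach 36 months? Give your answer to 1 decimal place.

320.3

The relevant probability is 1199/1973 = 0.607704.
Expected number = 527 × 0.607704 = 320.3.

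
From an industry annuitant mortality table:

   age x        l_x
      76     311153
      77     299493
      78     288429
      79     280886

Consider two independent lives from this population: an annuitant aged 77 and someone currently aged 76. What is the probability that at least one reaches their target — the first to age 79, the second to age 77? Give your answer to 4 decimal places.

0.9977

p₁ = l_79/l_77 = 280886/299493 = 0.937872; p₂ = l_77/l_76 = 299493/311153 = 0.962526.
P(at least one) = 1 − (1−p₁)(1−p₂) = 1 − 0.062128 × 0.037474 = 0.997672.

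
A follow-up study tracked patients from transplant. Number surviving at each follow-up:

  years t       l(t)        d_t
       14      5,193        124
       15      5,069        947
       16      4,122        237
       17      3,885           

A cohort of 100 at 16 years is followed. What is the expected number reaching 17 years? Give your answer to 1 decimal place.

The relevant probability is 3,885/4,122 = 0.942504.
Expected number = 100 × 0.942504 = 94.3.

94.3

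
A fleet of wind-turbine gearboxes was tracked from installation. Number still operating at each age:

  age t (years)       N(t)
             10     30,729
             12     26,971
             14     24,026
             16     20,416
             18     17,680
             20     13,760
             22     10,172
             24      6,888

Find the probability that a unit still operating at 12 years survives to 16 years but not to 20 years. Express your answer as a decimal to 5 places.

This is the probability of reaching 16 but not 20, conditional on being operational at 12: (N(16) − N(20)) / N(12).
= (20,416 − 13,760) / 26,971 = 6,656 / 26,971 = 0.246784.

0.24678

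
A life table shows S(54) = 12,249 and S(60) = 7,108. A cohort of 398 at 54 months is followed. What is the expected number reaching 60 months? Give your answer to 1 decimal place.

The relevant probability is 7,108/12,249 = 0.580292.
Expected number = 398 × 0.580292 = 231.0.

231.0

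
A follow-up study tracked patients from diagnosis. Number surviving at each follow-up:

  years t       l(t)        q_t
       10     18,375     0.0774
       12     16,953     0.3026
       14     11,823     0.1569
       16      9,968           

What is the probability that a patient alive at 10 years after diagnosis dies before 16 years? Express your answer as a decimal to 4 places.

0.4575

P(die before 16 | alive at 10) = 1 − l(16)/l(10) = 1 − 9,968/18,375 = (8,407)/18,375 = 0.457524.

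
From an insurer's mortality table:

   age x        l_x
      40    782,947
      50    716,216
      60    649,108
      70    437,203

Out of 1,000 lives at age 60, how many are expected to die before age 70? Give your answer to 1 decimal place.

The relevant probability is 1 − 437,203/649,108 = 0.326456.
Expected number = 1,000 × 0.326456 = 326.5.

326.5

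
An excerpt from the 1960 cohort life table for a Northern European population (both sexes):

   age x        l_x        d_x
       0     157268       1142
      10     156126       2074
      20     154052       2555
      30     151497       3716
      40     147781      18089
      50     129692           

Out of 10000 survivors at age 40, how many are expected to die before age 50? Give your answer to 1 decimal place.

The relevant probability is 1 − 129692/147781 = 0.122404.
Expected number = 10000 × 0.122404 = 1224.0.

1224.0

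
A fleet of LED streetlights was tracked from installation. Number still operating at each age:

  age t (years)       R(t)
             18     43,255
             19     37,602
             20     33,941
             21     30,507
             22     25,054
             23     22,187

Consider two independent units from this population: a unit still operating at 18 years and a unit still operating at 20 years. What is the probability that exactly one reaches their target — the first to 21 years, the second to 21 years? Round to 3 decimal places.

0.336

p₁ = R(21)/R(18) = 30,507/43,255 = 0.705283; p₂ = R(21)/R(20) = 30,507/33,941 = 0.898824.
P(exactly one) = p₁(1−p₂) + (1−p₁)p₂ = 0.071358 + 0.264899 = 0.336256.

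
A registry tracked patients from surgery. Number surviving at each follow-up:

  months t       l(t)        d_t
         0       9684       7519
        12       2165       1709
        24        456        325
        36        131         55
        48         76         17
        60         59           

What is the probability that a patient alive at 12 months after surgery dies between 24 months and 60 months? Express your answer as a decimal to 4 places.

This is the probability of reaching 24 but not 60, conditional on being alive at 12: (l(24) − l(60)) / l(12).
= (456 − 59) / 2165 = 397 / 2165 = 0.183372.

0.1834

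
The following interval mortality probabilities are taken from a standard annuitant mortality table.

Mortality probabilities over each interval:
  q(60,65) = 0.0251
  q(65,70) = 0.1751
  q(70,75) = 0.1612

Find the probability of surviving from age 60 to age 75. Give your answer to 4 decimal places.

0.6746

Chaining the interval survival probabilities: (1 − 0.0251) × (1 − 0.1751) × (1 − 0.1612).
= 0.9749 × 0.8249 × 0.8388 = 0.674559.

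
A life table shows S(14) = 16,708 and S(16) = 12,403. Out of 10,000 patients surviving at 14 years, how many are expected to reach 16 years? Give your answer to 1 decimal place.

The relevant probability is 12,403/16,708 = 0.742339.
Expected number = 10,000 × 0.742339 = 7423.4.

7423.4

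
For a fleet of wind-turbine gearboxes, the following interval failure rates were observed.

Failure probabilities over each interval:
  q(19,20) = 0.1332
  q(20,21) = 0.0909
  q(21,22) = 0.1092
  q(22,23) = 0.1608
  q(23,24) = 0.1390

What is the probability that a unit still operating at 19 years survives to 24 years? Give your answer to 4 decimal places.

Survival from 19 to 24 is the product of surviving each interval: (1 − 0.1332) × (1 − 0.0909) × (1 − 0.1092) × (1 − 0.1608) × (1 − 0.1390).
= 0.8668 × 0.9091 × 0.8908 × 0.8392 × 0.8610 = 0.507200.

0.5072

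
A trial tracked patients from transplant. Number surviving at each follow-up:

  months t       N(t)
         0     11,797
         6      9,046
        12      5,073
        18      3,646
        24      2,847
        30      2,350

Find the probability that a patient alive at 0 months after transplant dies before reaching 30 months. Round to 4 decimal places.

0.8008

P(die before 30 | alive at 0) = 1 − N(30)/N(0) = 1 − 2,350/11,797 = (9,447)/11,797 = 0.800797.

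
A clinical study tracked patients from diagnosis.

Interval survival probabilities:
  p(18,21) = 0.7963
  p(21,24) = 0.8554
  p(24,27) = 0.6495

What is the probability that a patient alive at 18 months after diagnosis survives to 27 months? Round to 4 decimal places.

0.4424

Survival from 18 to 27 is the product of surviving each interval: 0.7963 × 0.8554 × 0.6495.
= 0.442410.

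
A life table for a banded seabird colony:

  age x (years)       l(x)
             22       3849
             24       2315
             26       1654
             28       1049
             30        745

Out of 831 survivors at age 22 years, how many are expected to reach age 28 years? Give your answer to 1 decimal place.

226.5

The relevant probability is 1049/3849 = 0.272538.
Expected number = 831 × 0.272538 = 226.5.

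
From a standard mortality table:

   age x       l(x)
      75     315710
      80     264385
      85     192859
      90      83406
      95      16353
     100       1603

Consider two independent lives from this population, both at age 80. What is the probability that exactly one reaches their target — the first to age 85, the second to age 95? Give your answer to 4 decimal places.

p₁ = l(85)/l(80) = 192859/264385 = 0.729463; p₂ = l(95)/l(80) = 16353/264385 = 0.061853.
P(exactly one) = p₁(1−p₂) + (1−p₁)p₂ = 0.684344 + 0.016734 = 0.701077.

0.7011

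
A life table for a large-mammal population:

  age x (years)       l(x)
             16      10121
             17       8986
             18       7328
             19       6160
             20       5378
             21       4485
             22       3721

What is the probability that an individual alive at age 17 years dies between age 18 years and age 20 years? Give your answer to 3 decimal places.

0.217

This is the probability of reaching 18 but not 20, conditional on being alive at 17: (l(18) − l(20)) / l(17).
= (7328 − 5378) / 8986 = 1950 / 8986 = 0.217004.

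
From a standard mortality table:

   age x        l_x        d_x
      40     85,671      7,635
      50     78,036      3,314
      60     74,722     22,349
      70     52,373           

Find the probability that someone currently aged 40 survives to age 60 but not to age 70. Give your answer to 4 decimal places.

This is the probability of reaching 60 but not 70, conditional on being alive at 40: (l_60 − l_70) / l_40.
= (74,722 − 52,373) / 85,671 = 22,349 / 85,671 = 0.260870.

0.2609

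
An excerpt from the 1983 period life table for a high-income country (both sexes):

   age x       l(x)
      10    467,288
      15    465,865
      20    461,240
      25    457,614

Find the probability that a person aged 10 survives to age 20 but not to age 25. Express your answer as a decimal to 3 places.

0.008

This is the probability of reaching 20 but not 25, conditional on being alive at 10: (l(20) − l(25)) / l(10).
= (461,240 − 457,614) / 467,288 = 3,626 / 467,288 = 0.007760.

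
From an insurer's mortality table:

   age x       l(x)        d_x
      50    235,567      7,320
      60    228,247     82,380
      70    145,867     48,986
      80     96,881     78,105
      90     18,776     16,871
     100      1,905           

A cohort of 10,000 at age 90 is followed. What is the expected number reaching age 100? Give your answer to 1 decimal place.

The relevant probability is 1,905/18,776 = 0.101459.
Expected number = 10,000 × 0.101459 = 1014.6.

1014.6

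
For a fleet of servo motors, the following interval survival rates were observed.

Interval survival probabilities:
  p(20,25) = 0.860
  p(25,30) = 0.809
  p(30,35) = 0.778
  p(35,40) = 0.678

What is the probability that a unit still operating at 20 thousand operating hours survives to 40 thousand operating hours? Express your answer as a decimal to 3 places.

Survival from 20 to 40 is the product of surviving each interval: 0.860 × 0.809 × 0.778 × 0.678.
= 0.366992.

0.367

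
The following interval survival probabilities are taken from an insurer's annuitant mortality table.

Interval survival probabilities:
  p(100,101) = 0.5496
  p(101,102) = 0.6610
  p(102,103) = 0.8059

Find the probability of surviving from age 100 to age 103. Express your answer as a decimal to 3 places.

The overall survival probability is 0.5496 × 0.6610 × 0.8059.
= 0.292772.

0.293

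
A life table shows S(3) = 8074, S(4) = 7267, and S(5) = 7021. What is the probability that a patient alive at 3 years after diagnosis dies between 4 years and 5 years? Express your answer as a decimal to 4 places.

This is the probability of reaching 4 but not 5, conditional on being alive at 3: (S(4) − S(5)) / S(3).
= (7267 − 7021) / 8074 = 246 / 8074 = 0.030468.

0.0305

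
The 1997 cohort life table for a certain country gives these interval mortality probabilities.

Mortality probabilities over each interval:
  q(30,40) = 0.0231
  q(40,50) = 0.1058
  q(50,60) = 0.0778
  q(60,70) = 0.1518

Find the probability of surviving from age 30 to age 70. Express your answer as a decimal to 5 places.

0.68329

Survival from 30 to 70 is the product of surviving each interval: (1 − 0.0231) × (1 − 0.1058) × (1 − 0.0778) × (1 − 0.1518).
= 0.9769 × 0.8942 × 0.9222 × 0.8482 = 0.683295.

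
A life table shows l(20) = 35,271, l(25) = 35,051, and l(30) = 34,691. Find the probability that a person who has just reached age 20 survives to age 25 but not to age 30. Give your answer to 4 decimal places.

0.0102

This is the probability of reaching 25 but not 30, conditional on being alive at 20: (l(25) − l(30)) / l(20).
= (35,051 − 34,691) / 35,271 = 360 / 35,271 = 0.010207.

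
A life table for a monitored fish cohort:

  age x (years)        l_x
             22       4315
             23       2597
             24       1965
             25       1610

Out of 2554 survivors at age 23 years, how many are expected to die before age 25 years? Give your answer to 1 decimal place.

The relevant probability is 1 − 1610/2597 = 0.380054.
Expected number = 2554 × 0.380054 = 970.7.

970.7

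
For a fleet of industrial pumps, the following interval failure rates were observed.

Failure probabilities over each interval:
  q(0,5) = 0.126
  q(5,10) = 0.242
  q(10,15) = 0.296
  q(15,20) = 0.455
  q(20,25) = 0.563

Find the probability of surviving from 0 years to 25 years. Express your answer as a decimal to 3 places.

0.111

The overall survival probability is (1 − 0.126) × (1 − 0.242) × (1 − 0.296) × (1 − 0.455) × (1 − 0.563).
= 0.874 × 0.758 × 0.704 × 0.545 × 0.437 = 0.111079.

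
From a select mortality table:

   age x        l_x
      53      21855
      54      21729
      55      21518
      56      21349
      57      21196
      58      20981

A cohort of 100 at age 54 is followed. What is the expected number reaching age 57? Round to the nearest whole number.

The relevant probability is 21196/21729 = 0.975471.
Expected number = 100 × 0.975471 = 98.

98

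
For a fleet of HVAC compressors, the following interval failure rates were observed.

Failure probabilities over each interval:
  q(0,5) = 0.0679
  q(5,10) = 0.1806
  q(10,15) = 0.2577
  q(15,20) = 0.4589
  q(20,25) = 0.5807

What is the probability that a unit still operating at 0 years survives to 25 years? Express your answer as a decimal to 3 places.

0.129

The overall survival probability is (1 − 0.0679) × (1 − 0.1806) × (1 − 0.2577) × (1 − 0.4589) × (1 − 0.5807).
= 0.9321 × 0.8194 × 0.7423 × 0.5411 × 0.4193 = 0.128629.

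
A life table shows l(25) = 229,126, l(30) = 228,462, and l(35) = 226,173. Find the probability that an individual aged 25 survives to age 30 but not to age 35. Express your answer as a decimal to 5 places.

This is the probability of reaching 30 but not 35, conditional on being alive at 25: (l(30) − l(35)) / l(25).
= (228,462 − 226,173) / 229,126 = 2,289 / 229,126 = 0.009990.

0.00999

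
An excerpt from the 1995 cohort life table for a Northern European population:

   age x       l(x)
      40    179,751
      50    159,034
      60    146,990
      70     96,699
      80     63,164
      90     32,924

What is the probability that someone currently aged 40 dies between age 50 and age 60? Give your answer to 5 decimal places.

0.06700

This is the probability of reaching 50 but not 60, conditional on being alive at 40: (l(50) − l(60)) / l(40).
= (159,034 − 146,990) / 179,751 = 12,044 / 179,751 = 0.067004.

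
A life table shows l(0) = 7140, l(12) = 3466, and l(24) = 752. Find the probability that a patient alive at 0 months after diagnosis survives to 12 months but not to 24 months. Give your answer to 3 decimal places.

This is the probability of reaching 12 but not 24, conditional on being alive at 0: (l(12) − l(24)) / l(0).
= (3466 − 752) / 7140 = 2714 / 7140 = 0.380112.

0.380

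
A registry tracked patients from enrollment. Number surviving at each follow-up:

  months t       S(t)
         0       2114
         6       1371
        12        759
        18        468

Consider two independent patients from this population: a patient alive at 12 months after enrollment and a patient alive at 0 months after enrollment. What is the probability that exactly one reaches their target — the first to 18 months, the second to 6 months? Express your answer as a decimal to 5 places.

p₁ = S(18)/S(12) = 468/759 = 0.616601; p₂ = S(6)/S(0) = 1371/2114 = 0.648534.
P(exactly one) = p₁(1−p₂) + (1−p₁)p₂ = 0.216714 + 0.248647 = 0.465362.

0.46536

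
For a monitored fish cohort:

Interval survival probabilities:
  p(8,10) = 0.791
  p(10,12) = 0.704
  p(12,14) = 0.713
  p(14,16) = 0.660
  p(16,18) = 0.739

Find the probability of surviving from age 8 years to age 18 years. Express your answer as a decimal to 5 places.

0.19365

Survival from 8 to 18 is the product of surviving each interval: 0.791 × 0.704 × 0.713 × 0.660 × 0.739.
= 0.193654.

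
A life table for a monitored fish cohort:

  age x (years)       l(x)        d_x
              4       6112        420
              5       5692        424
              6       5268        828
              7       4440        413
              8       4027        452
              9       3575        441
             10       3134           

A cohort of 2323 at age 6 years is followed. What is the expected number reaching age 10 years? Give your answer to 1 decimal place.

1382.0

The relevant probability is 3134/5268 = 0.594913.
Expected number = 2323 × 0.594913 = 1382.0.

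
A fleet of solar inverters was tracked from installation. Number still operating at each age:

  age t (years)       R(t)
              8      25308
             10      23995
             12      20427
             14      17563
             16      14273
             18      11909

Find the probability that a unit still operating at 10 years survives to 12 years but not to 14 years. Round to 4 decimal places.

This is the probability of reaching 12 but not 14, conditional on being operational at 10: (R(12) − R(14)) / R(10).
= (20427 − 17563) / 23995 = 2864 / 23995 = 0.119358.

0.1194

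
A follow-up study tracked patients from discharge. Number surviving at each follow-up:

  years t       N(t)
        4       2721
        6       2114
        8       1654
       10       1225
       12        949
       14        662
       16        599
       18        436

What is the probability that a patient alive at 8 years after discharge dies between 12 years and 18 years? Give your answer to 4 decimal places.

This is the probability of reaching 12 but not 18, conditional on being alive at 8: (N(12) − N(18)) / N(8).
= (949 − 436) / 1654 = 513 / 1654 = 0.310157.

0.3102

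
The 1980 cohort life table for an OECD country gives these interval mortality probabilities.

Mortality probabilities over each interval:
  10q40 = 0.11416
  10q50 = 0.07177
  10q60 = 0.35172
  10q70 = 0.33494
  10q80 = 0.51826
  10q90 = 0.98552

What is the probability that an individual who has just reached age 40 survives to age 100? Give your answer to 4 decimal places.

Survival from 40 to 100 is the product of surviving each interval: (1 − 0.11416) × (1 − 0.07177) × (1 − 0.35172) × (1 − 0.33494) × (1 − 0.51826) × (1 − 0.98552).
= 0.88584 × 0.92823 × 0.64828 × 0.66506 × 0.48174 × 0.01448 = 0.002473.

0.0025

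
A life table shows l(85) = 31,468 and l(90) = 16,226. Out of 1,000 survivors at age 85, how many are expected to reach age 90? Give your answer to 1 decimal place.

515.6

The relevant probability is 16,226/31,468 = 0.515635.
Expected number = 1,000 × 0.515635 = 515.6.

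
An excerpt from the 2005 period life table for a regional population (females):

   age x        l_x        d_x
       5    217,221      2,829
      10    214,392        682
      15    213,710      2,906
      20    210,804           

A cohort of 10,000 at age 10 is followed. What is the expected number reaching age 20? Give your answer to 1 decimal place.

The relevant probability is 210,804/214,392 = 0.983264.
Expected number = 10,000 × 0.983264 = 9832.6.

9832.6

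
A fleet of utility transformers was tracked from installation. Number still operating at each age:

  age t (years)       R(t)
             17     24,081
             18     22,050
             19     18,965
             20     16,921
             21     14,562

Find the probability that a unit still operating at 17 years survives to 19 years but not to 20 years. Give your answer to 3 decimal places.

This is the probability of reaching 19 but not 20, conditional on being operational at 17: (R(19) − R(20)) / R(17).
= (18,965 − 16,921) / 24,081 = 2,044 / 24,081 = 0.084880.

0.085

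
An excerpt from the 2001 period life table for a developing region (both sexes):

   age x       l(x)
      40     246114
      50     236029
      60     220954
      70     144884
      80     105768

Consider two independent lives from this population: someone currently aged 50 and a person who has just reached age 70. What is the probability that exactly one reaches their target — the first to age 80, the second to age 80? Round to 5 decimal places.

0.52387

p₁ = l(80)/l(50) = 105768/236029 = 0.448114; p₂ = l(80)/l(70) = 105768/144884 = 0.730018.
P(exactly one) = p₁(1−p₂) + (1−p₁)p₂ = 0.120983 + 0.402887 = 0.523869.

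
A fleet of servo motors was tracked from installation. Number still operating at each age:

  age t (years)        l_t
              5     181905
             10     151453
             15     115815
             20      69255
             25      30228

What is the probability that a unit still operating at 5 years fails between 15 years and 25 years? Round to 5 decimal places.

This is the probability of reaching 15 but not 25, conditional on being operational at 5: (l_15 − l_25) / l_5.
= (115815 − 30228) / 181905 = 85587 / 181905 = 0.470504.

0.47050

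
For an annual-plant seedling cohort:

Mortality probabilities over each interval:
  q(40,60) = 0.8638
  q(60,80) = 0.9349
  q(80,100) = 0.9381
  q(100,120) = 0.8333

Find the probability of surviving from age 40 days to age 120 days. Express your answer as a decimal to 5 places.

P(survive 40→120) = (1 − 0.8638) × (1 − 0.9349) × (1 − 0.9381) × (1 − 0.8333).
= 0.1362 × 0.0651 × 0.0619 × 0.1667 = 0.000091.

0.00009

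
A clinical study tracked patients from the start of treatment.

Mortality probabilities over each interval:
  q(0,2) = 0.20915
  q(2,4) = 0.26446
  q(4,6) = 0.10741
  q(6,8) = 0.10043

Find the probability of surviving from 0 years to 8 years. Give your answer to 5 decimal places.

P(survive 0→8) = (1 − 0.20915) × (1 − 0.26446) × (1 − 0.10741) × (1 − 0.10043).
= 0.79085 × 0.73554 × 0.89259 × 0.89957 = 0.467076.

0.46708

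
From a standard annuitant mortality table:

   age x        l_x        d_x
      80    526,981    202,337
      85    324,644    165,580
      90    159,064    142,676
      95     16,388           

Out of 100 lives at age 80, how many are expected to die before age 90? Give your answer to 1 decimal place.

69.8

The relevant probability is 1 − 159,064/526,981 = 0.698160.
Expected number = 100 × 0.698160 = 69.8.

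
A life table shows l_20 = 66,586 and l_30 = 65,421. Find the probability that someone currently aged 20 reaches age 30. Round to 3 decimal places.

0.983

We want 10p20 = l_30/l_20.
The conditional survival probability is l_30/l_20 = 65,421/66,586 = 0.982504.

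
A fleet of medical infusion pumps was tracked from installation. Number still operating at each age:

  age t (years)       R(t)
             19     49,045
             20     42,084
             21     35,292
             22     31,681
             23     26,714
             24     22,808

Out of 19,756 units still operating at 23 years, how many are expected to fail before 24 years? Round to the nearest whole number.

The relevant probability is 1 − 22,808/26,714 = 0.146215.
Expected number = 19,756 × 0.146215 = 2889.

2889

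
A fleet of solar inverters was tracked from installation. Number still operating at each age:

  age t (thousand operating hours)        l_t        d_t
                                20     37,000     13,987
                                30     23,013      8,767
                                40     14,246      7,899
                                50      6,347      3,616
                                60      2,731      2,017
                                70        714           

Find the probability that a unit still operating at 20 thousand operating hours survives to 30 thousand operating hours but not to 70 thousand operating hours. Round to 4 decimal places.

0.6027

This is the probability of reaching 30 but not 70, conditional on being operational at 20: (l_30 − l_70) / l_20.
= (23,013 − 714) / 37,000 = 22,299 / 37,000 = 0.602676.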